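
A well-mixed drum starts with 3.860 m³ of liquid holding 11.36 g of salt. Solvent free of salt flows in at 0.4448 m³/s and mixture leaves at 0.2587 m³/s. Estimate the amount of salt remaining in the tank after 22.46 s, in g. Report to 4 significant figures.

Let m(t) be the amount of salt. Volume: V(t) = V₀ + (Q_in − Q_out) t = 3.860 + 0.186100 t; V(22.46) = 8.03981 m³.
Species balance (pure solvent in): dm/dt = −Q_out · m/V(t).
Separate: dm/m = −Q_out dt/V(t) ⇒ ln(m/m₀) = −(Q_out/(Q_in−Q_out)) ln(V/V₀).
m = m₀ (V₀/V)^(Q_out/(Q_in−Q_out)) = 11.36 × (3.860/8.03981)^(1.39011) = 4.09645 g.

4.096 g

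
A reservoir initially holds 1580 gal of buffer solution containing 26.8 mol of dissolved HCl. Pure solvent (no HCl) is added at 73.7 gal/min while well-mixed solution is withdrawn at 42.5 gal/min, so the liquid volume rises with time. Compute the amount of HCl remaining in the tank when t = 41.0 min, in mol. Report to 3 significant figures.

11.9 mol

Total volume: dV/dt = Q_in − Q_out = 31.200 gal/min, so V(t) = 1580 + 31.200 t and V(41.0) = 2859.2 gal.
No HCl enters, so dm/dt = −Q_out · (m/V).
Separate: dm/m = −Q_out dt/V(t) ⇒ ln(m/m₀) = −(Q_out/(Q_in−Q_out)) ln(V/V₀).
m = m₀ (V₀/V)^(Q_out/(Q_in−Q_out)) = 26.8 × (1580/2859.2)^(1.3622) = 11.947 mol.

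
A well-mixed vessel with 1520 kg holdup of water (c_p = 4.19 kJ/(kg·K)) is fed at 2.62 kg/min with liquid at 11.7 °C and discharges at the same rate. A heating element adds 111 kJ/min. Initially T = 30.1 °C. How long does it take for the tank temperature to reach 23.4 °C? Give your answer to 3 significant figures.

958 min

M c_p dT/dt = ṁ c_p (T_in − T) + Q̇.
τ = M/ṁ = 580.15 min; T_ss = T_in + Q̇/(ṁ c_p) = 21.811 °C.
T(t) = T_ss + (T₀ − T_ss) e^(−t/τ). Set T = 23.4:
e^(−t/τ) = (23.4 − 21.811)/(30.1 − 21.811) = 0.19167
t = −580.15 · ln(0.19167) = 958.40 min.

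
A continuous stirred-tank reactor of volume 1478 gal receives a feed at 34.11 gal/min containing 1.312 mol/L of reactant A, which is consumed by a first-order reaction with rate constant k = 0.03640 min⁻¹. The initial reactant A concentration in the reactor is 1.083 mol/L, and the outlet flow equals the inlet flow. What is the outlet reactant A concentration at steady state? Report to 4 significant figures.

0.5091 mol/L

Species balance: V dC/dt = Q C_in − Q C − k V C.
Steady state (dC/dt = 0): C_ss = Q C_in/(Q + kV) = C_in/(1 + kV/Q).
C_ss = 34.11·1.312/(34.11 + 0.03640·1478) = 44.7523/87.9092 = 0.509074 mol/L.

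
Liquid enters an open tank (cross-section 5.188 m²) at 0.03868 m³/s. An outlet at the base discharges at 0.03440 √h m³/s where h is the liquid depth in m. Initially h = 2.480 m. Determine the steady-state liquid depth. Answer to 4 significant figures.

Mass balance (ρ constant): A dh/dt = Q_in − 0.03440 √h. At steady state dh/dt = 0:
Q_in = 0.03440 √h_ss ⇒ √h_ss = 0.03868/0.03440 = 1.12442.
h_ss = 1.12442² = 1.26432 m. (Since h₀ = 2.480 m > h_ss, the level will fall toward this value.)

1.264 m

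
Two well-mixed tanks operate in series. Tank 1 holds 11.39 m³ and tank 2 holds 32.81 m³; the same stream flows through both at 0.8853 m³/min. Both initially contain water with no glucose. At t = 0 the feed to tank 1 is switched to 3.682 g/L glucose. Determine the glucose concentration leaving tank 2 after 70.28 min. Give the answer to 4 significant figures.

Species balance on tank i: dCᵢ/dt = (Cᵢ₋₁ − Cᵢ)/τᵢ with τᵢ = Vᵢ/Q.
τ₁ = 11.39/0.8853 = 12.8657 min; τ₂ = 32.81/0.8853 = 37.0609 min.
Solving the cascade with C₁(0)=C₂(0)=0 gives C₂(t) = C_in[1 − (τ₁ e^(−t/τ₁) − τ₂ e^(−t/τ₂))/(τ₁ − τ₂)].
At t = 70.28: e^(−t/τ₁) = 0.00424256, e^(−t/τ₂) = 0.150117.
C₂ = 3.682·[1 − (12.8657·0.00424256 − 37.0609·0.150117)/(-24.1952)] = 3.682·0.772315 = 2.84366 g/L.

2.844 g/L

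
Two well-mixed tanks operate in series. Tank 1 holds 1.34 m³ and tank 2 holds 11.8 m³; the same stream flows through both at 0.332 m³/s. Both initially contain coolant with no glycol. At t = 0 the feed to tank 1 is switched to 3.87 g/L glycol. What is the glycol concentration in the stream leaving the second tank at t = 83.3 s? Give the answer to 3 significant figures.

Each tank obeys Vᵢ dCᵢ/dt = Q(Cᵢ₋₁ − Cᵢ), so τᵢ = Vᵢ/Q.
τ₁ = 1.34/0.332 = 4.0361 s; τ₂ = 11.8/0.332 = 35.542 s.
Tank 1: C₁ = C_in(1 − e^(−t/τ₁)). Tank 2 (τ₁ ≠ τ₂): C₂ = C_in[1 − (τ₁ e^(−t/τ₁) − τ₂ e^(−t/τ₂))/(τ₁ − τ₂)].
At t = 83.3: e^(−t/τ₁) = 1.0885e-09, e^(−t/τ₂) = 0.095972.
C₂ = 3.87·[1 − (4.0361·1.0885e-09 − 35.542·0.095972)/(-31.506)] = 3.87·0.89173 = 3.4510 g/L.

3.45 g/L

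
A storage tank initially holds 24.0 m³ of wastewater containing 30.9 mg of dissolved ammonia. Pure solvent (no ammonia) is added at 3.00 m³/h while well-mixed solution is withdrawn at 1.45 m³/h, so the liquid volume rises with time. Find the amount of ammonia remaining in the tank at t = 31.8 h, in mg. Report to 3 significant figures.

Total volume: dV/dt = Q_in − Q_out = 1.5500 m³/h, so V(t) = 24.0 + 1.5500 t and V(31.8) = 73.290 m³.
Species balance (pure solvent in): dm/dt = −Q_out · m/V(t).
Separate: dm/m = −Q_out dt/V(t) ⇒ ln(m/m₀) = −(Q_out/(Q_in−Q_out)) ln(V/V₀).
m = m₀ (V₀/V)^(Q_out/(Q_in−Q_out)) = 30.9 × (24.0/73.290)^(0.93548) = 10.874 mg.

10.9 mg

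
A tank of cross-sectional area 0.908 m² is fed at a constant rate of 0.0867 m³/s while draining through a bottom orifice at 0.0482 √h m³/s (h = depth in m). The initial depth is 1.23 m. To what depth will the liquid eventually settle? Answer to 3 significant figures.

Volume balance on the tank: A dh/dt = Q_in − 0.0482 √h. At steady state dh/dt = 0:
Q_in = 0.0482 √h_ss ⇒ √h_ss = 0.0867/0.0482 = 1.7988.
h_ss = 1.7988² = 3.2355 m. (Since h₀ = 1.23 m < h_ss, the level will rise toward this value.)

3.24 m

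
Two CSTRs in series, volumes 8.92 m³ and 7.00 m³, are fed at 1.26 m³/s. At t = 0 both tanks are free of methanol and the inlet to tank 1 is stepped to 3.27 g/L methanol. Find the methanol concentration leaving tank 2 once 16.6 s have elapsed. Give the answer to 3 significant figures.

2.41 g/L

Species balance on tank i: dCᵢ/dt = (Cᵢ₋₁ − Cᵢ)/τᵢ with τᵢ = Vᵢ/Q.
τ₁ = 8.92/1.26 = 7.0794 s; τ₂ = 7.00/1.26 = 5.5556 s.
Solving the cascade with C₁(0)=C₂(0)=0 gives C₂(t) = C_in[1 − (τ₁ e^(−t/τ₁) − τ₂ e^(−t/τ₂))/(τ₁ − τ₂)].
At t = 16.6: e^(−t/τ₁) = 0.095862, e^(−t/τ₂) = 0.050388.
C₂ = 3.27·[1 − (7.0794·0.095862 − 5.5556·0.050388)/(1.5238)] = 3.27·0.73835 = 2.4144 g/L.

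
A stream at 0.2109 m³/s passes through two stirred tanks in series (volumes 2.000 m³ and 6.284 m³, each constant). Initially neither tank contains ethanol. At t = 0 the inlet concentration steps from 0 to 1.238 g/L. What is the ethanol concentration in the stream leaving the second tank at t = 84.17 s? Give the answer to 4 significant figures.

1.130 g/L

Each tank obeys Vᵢ dCᵢ/dt = Q(Cᵢ₋₁ − Cᵢ), so τᵢ = Vᵢ/Q.
τ₁ = 2.000/0.2109 = 9.48317 s; τ₂ = 6.284/0.2109 = 29.7961 s.
Solving the cascade with C₁(0)=C₂(0)=0 gives C₂(t) = C_in[1 − (τ₁ e^(−t/τ₁) − τ₂ e^(−t/τ₂))/(τ₁ − τ₂)].
At t = 84.17: e^(−t/τ₁) = 0.000139740, e^(−t/τ₂) = 0.0593167.
C₂ = 1.238·[1 − (9.48317·0.000139740 − 29.7961·0.0593167)/(-20.3129)] = 1.238·0.913056 = 1.13036 g/L.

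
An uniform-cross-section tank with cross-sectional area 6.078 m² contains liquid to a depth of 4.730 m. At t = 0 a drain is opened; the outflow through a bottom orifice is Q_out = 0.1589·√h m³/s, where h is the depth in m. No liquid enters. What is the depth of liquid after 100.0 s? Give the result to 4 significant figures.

Volume balance on the tank: A dh/dt = −0.1589 √h.
Separate and integrate: 2(√h − √h₀) = −(0.1589/A) t.
√h = √4.730 − 0.1589·100.0/(2·6.078) = 2.17486 − 1.30717 = 0.867683.
h = 0.867683² = 0.752874 m.

0.7529 m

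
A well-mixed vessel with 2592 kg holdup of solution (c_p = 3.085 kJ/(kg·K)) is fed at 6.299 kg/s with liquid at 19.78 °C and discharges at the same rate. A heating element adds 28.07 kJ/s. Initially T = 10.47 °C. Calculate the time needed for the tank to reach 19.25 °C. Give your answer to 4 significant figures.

Heat balance on the well-mixed liquid: M c_p dT/dt = ṁ c_p (T_in − T) + 28.07.
τ = M/ṁ = 411.494 s; T_ss = T_in + Q̇/(ṁ c_p) = 21.2245 °C.
T(t) = T_ss + (T₀ − T_ss) e^(−t/τ). Set T = 19.25:
e^(−t/τ) = (19.25 − 21.2245)/(10.47 − 21.2245) = 0.183597
t = −411.494 · ln(0.183597) = 697.487 s.

697.5 s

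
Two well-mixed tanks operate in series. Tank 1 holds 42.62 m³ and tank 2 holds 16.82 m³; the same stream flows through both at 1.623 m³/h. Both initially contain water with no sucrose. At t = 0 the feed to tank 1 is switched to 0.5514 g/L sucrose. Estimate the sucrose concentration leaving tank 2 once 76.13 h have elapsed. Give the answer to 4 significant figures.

0.5015 g/L

Each tank obeys Vᵢ dCᵢ/dt = Q(Cᵢ₋₁ − Cᵢ), so τᵢ = Vᵢ/Q.
τ₁ = 42.62/1.623 = 26.2600 h; τ₂ = 16.82/1.623 = 10.3635 h.
Solving the cascade with C₁(0)=C₂(0)=0 gives C₂(t) = C_in[1 − (τ₁ e^(−t/τ₁) − τ₂ e^(−t/τ₂))/(τ₁ − τ₂)].
At t = 76.13: e^(−t/τ₁) = 0.0550736, e^(−t/τ₂) = 0.000645196.
C₂ = 0.5514·[1 − (26.2600·0.0550736 − 10.3635·0.000645196)/(15.8965)] = 0.5514·0.909442 = 0.501467 g/L.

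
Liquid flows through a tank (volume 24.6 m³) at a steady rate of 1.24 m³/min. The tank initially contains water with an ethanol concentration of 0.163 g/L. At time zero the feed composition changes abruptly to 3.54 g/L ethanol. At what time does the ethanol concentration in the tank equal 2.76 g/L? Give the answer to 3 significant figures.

Transient balance on the dissolved component: V dC/dt = Q(C_in − C), so τ = V/Q = 19.839 min.
C(t) = C_in + (C₀ − C_in) e^(−t/τ). Set C = 2.76 and solve for t:
e^(−t/τ) = (C − C_in)/(C₀ − C_in) = (2.76 − 3.54)/(0.163 − 3.54) = 0.23097
t = −τ ln(…) = 19.839 × 1.4654 = 29.073 min.

29.1 min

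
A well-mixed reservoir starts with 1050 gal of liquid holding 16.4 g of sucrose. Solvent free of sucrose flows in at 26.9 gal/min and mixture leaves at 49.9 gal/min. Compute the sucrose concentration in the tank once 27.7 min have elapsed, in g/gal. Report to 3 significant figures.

0.00524 g/gal

Let m(t) be the amount of sucrose. Volume: V(t) = V₀ + (Q_in − Q_out) t = 1050 − 23.000 t; V(27.7) = 412.90 gal.
No sucrose enters, so dm/dt = −Q_out · (m/V).
dm/m = −Q_out dt/(V₀ − 23.000 t); integrating gives ln(m/m₀) = −(Q_out/(Q_in−Q_out)) ln(V/V₀).
m = m₀ (V₀/V)^(Q_out/(Q_in−Q_out)) = 16.4 × (1050/412.90)^(-2.1696) = 2.1648 g.
C = m/V = 2.1648/412.90 = 0.0052430 g/gal.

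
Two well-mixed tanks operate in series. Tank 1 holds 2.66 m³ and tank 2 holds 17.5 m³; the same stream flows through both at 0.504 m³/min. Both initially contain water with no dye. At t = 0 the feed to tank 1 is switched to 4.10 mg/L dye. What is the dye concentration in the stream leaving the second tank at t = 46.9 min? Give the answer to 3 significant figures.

2.85 mg/L

Species balance on tank i: dCᵢ/dt = (Cᵢ₋₁ − Cᵢ)/τᵢ with τᵢ = Vᵢ/Q.
τ₁ = 2.66/0.504 = 5.2778 min; τ₂ = 17.5/0.504 = 34.722 min.
Tank 1: C₁ = C_in(1 − e^(−t/τ₁)). Tank 2 (τ₁ ≠ τ₂): C₂ = C_in[1 − (τ₁ e^(−t/τ₁) − τ₂ e^(−t/τ₂))/(τ₁ − τ₂)].
At t = 46.9: e^(−t/τ₁) = 0.00013827, e^(−t/τ₂) = 0.25905.
C₂ = 4.10·[1 − (5.2778·0.00013827 − 34.722·0.25905)/(-29.444)] = 4.10·0.69454 = 2.8476 mg/L.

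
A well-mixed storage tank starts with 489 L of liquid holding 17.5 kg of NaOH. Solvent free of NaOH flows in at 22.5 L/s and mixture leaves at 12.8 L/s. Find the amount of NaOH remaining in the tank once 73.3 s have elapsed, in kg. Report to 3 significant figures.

Let m(t) be the amount of NaOH. Volume: V(t) = V₀ + (Q_in − Q_out) t = 489 + 9.7000 t; V(73.3) = 1200.0 L.
No NaOH enters, so dm/dt = −Q_out · (m/V).
dm/m = −Q_out dt/(V₀ + 9.7000 t); integrating gives ln(m/m₀) = −(Q_out/(Q_in−Q_out)) ln(V/V₀).
m = m₀ (V₀/V)^(Q_out/(Q_in−Q_out)) = 17.5 × (489/1200.0)^(1.3196) = 5.3526 kg.

5.35 kg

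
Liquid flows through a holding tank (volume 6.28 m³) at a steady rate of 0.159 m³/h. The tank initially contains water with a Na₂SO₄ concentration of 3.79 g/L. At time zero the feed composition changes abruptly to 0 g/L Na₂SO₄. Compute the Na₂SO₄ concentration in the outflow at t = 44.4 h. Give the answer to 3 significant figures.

1.23 g/L

Accumulation = in − out for the solute gives V dC/dt = Q(C_in − C).
So dC/dt = (C_in − C)/τ with τ = V/Q = 6.28/0.159 = 39.497 h.
C approaches C_in exponentially: C(t) = C_in + (C₀ − C_in) e^(−t/τ).
C(44.4) = 0 + (3.79 − 0)·e^(−44.4/39.497) = 0 + (3.7900)·0.32493 = 1.2315 g/L.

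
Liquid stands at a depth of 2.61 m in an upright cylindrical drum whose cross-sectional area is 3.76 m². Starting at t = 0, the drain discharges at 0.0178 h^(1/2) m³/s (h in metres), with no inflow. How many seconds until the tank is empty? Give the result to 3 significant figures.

Mass balance (ρ constant): A dh/dt = −0.0178 √h.
∫ h^(−1/2) dh = −(0.0178/A) ∫ dt, giving 2√h = 2√h₀ − (0.0178/A) t.
Set h = 0: 2√h₀ = (0.0178/A) t_empty ⇒ t_empty = 2A√h₀/0.0178.
t_empty = 2·3.76·√2.61/0.0178 = 7.5200·1.6155/0.0178 = 682.52 s.

683 s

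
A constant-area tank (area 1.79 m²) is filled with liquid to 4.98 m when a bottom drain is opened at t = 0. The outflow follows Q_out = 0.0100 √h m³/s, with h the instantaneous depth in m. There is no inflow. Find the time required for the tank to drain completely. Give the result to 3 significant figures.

799 s

A dh/dt = −Q_out = −0.0100 √h.
This is separable: 2 d(√h)/dt = −0.0100/A, so √h = √h₀ − (0.0100/(2A)) t.
Set h = 0: 2√h₀ = (0.0100/A) t_empty ⇒ t_empty = 2A√h₀/0.0100.
t_empty = 2·1.79·√4.98/0.0100 = 3.5800·2.2316/0.0100 = 798.91 s.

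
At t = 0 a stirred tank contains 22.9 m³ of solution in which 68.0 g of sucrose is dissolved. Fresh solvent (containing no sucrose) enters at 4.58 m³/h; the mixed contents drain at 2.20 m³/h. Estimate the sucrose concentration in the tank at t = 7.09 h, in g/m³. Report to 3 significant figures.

1.03 g/m³

Let m(t) be the amount of sucrose. Volume: V(t) = V₀ + (Q_in − Q_out) t = 22.9 + 2.3800 t; V(7.09) = 39.774 m³.
No sucrose enters, so dm/dt = −Q_out · (m/V).
dm/m = −Q_out dt/(V₀ + 2.3800 t); integrating gives ln(m/m₀) = −(Q_out/(Q_in−Q_out)) ln(V/V₀).
m = m₀ (V₀/V)^(Q_out/(Q_in−Q_out)) = 68.0 × (22.9/39.774)^(0.92437) = 40.820 g.
C = m/V = 40.820/39.774 = 1.0263 g/m³.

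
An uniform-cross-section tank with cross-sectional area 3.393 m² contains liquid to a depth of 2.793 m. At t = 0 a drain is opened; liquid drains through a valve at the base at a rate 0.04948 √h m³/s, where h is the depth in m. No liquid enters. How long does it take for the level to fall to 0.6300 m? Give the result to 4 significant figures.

120.3 s

With no inflow, A dh/dt = −0.04948 √h.
∫ h^(−1/2) dh = −(0.04948/A) ∫ dt, giving 2√h = 2√h₀ − (0.04948/A) t.
t = 2A(√h₀ − √h)/0.04948 = 2·3.393·(√2.793 − √0.6300)/0.04948
  = 6.78600 × (1.67123 − 0.793725) / 0.04948 = 120.346 s.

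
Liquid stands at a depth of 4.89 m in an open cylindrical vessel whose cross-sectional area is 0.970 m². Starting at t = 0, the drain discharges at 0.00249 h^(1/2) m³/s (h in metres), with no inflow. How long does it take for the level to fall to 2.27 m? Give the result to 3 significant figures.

549 s

A dh/dt = −Q_out = −0.00249 √h.
Separate and integrate: 2(√h − √h₀) = −(0.00249/A) t.
t = 2A(√h₀ − √h)/0.00249 = 2·0.970·(√4.89 − √2.27)/0.00249
  = 1.9400 × (2.2113 − 1.5067) / 0.00249 = 549.03 s.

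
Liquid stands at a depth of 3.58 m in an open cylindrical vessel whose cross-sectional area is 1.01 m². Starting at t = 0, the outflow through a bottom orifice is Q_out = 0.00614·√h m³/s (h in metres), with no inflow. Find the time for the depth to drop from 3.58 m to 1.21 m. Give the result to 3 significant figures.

A dh/dt = −Q_out = −0.00614 √h.
Separate and integrate: 2(√h − √h₀) = −(0.00614/A) t.
t = 2A(√h₀ − √h)/0.00614 = 2·1.01·(√3.58 − √1.21)/0.00614
  = 2.0200 × (1.8921 − 1.1000) / 0.00614 = 260.59 s.

261 s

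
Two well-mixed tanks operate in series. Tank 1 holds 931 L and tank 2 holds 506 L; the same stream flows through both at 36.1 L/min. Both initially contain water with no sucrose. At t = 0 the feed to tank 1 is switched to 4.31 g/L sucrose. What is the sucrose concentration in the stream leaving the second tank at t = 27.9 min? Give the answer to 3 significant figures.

Each tank obeys Vᵢ dCᵢ/dt = Q(Cᵢ₋₁ − Cᵢ), so τᵢ = Vᵢ/Q.
τ₁ = 931/36.1 = 25.789 min; τ₂ = 506/36.1 = 14.017 min.
Solving the cascade with C₁(0)=C₂(0)=0 gives C₂(t) = C_in[1 − (τ₁ e^(−t/τ₁) − τ₂ e^(−t/τ₂))/(τ₁ − τ₂)].
At t = 27.9: e^(−t/τ₁) = 0.33897, e^(−t/τ₂) = 0.13663.
C₂ = 4.31·[1 − (25.789·0.33897 − 14.017·0.13663)/(11.773)] = 4.31·0.42012 = 1.8107 g/L.

1.81 g/L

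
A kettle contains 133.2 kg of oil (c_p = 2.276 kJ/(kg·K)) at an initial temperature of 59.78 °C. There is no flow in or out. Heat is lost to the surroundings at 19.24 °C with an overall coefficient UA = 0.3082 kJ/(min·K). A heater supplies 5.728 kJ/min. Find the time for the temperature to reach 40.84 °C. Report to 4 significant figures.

Lumped-capacitance energy balance: M c_p dT/dt = UA(T_amb − T) + Q̇.
τ = M c_p/UA = 983.657 min; T_ss = T_amb + Q̇/UA = 19.24 + 5.728/0.3082 = 37.8253 °C.
T(t) = T_ss + (T₀ − T_ss)e^(−t/τ); set T = 40.84:
t = −τ ln[(T − T_ss)/(T₀ − T_ss)] = −983.657 · ln(0.137313) = 1953.04 min.

1953 min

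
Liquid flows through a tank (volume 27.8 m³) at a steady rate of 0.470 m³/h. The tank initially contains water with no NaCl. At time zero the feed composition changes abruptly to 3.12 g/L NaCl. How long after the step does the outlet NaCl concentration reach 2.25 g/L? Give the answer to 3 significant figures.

Species balance: V dC/dt = Q(C_in − C) ⇒ τ = V/Q = 59.149 h.
C(t) = C_in + (C₀ − C_in) e^(−t/τ). Set C = 2.25 and solve for t:
e^(−t/τ) = (C − C_in)/(C₀ − C_in) = (2.25 − 3.12)/(0 − 3.12) = 0.27885
t = −τ ln(…) = 59.149 × 1.2771 = 75.539 h.

75.5 h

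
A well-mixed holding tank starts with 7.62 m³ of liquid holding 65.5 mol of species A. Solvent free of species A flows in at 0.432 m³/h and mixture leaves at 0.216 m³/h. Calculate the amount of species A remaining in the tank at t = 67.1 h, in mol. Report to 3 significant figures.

22.6 mol

Total volume: dV/dt = Q_in − Q_out = 0.21600 m³/h, so V(t) = 7.62 + 0.21600 t and V(67.1) = 22.114 m³.
Solute balance: dm/dt = 0 − Q_out C = −Q_out m/V(t).
dm/m = −Q_out dt/(V₀ + 0.21600 t); integrating gives ln(m/m₀) = −(Q_out/(Q_in−Q_out)) ln(V/V₀).
m = m₀ (V₀/V)^(Q_out/(Q_in−Q_out)) = 65.5 × (7.62/22.114)^(1.0000) = 22.570 mol.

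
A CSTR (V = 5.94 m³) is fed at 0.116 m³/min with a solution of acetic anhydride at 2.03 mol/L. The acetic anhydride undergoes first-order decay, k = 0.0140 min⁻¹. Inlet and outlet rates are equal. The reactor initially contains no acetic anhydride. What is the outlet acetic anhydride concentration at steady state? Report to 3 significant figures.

Accumulation = in − out − consumed: V dC/dt = Q C_in − Q C − k V C.
Steady state (dC/dt = 0): C_ss = Q C_in/(Q + kV) = C_in/(1 + kV/Q).
C_ss = 0.116·2.03/(0.116 + 0.0140·5.94) = 0.23548/0.19916 = 1.1824 mol/L.

1.18 mol/L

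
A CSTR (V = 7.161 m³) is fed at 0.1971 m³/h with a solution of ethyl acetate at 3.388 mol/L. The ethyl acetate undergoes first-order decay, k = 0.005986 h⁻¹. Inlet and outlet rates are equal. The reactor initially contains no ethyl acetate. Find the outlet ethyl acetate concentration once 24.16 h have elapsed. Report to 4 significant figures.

Accumulation = in − out − consumed: V dC/dt = Q C_in − Q C − k V C.
dC/dt = (Q/V) C_in − (Q/V + k) C; effective rate a = Q/V + k = 0.0275241 + 0.005986 = 0.0335101 h⁻¹.
C_ss = Q C_in/(Q + kV) = 2.78279 mol/L; C(t) = C_ss + (C₀ − C_ss) e^(−a t).
C(24.16) = 2.78279 + (-2.78279)·e^(−0.0335101·24.16) = 2.78279 + (-2.78279)·0.445034 = 1.54435 mol/L.

1.544 mol/L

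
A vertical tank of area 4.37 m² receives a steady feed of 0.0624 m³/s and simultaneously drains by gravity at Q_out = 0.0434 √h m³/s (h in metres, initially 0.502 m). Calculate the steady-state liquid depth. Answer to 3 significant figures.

Level balance: A dh/dt = 0.0624 − 0.0434 √h. Setting dh/dt = 0:
Q_in = 0.0434 √h_ss ⇒ √h_ss = 0.0624/0.0434 = 1.4378.
h_ss = 1.4378² = 2.0672 m. (Since h₀ = 0.502 m < h_ss, the level will rise toward this value.)

2.07 m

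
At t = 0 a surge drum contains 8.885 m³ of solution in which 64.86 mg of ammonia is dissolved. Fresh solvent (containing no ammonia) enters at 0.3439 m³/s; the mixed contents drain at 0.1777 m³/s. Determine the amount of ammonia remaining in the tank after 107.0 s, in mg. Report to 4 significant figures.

Total volume: dV/dt = Q_in − Q_out = 0.166200 m³/s, so V(t) = 8.885 + 0.166200 t and V(107.0) = 26.6684 m³.
No ammonia enters, so dm/dt = −Q_out · (m/V).
dm/m = −Q_out dt/(V₀ + 0.166200 t); integrating gives ln(m/m₀) = −(Q_out/(Q_in−Q_out)) ln(V/V₀).
m = m₀ (V₀/V)^(Q_out/(Q_in−Q_out)) = 64.86 × (8.885/26.6684)^(1.06919) = 20.0267 mg.

20.03 mg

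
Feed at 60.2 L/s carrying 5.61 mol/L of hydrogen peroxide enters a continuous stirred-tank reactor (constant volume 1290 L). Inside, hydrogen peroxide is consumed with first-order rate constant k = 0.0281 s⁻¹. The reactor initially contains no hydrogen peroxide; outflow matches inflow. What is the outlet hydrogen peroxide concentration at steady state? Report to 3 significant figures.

Species balance: V dC/dt = Q C_in − Q C − k V C.
Steady state (dC/dt = 0): C_ss = Q C_in/(Q + kV) = C_in/(1 + kV/Q).
C_ss = 60.2·5.61/(60.2 + 0.0281·1290) = 337.72/96.449 = 3.5016 mol/L.

3.50 mol/L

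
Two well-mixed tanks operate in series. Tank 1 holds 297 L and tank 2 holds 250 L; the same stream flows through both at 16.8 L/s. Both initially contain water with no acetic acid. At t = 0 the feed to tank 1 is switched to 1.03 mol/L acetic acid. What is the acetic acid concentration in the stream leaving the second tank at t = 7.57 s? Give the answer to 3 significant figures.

Species balance on tank i: dCᵢ/dt = (Cᵢ₋₁ − Cᵢ)/τᵢ with τᵢ = Vᵢ/Q.
τ₁ = 297/16.8 = 17.679 s; τ₂ = 250/16.8 = 14.881 s.
Tank 1: C₁ = C_in(1 − e^(−t/τ₁)). Tank 2 (τ₁ ≠ τ₂): C₂ = C_in[1 − (τ₁ e^(−t/τ₁) − τ₂ e^(−t/τ₂))/(τ₁ − τ₂)].
At t = 7.57: e^(−t/τ₁) = 0.65168, e^(−t/τ₂) = 0.60127.
C₂ = 1.03·[1 − (17.679·0.65168 − 14.881·0.60127)/(2.7976)] = 1.03·0.080206 = 0.082612 mol/L.

0.0826 mol/L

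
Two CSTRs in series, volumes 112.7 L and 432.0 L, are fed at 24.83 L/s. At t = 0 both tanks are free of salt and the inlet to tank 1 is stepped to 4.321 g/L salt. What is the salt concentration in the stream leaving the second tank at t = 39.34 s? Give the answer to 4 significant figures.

3.712 g/L

Species balance on tank i: dCᵢ/dt = (Cᵢ₋₁ − Cᵢ)/τᵢ with τᵢ = Vᵢ/Q.
τ₁ = 112.7/24.83 = 4.53886 s; τ₂ = 432.0/24.83 = 17.3983 s.
Solving the cascade with C₁(0)=C₂(0)=0 gives C₂(t) = C_in[1 − (τ₁ e^(−t/τ₁) − τ₂ e^(−t/τ₂))/(τ₁ − τ₂)].
At t = 39.34: e^(−t/τ₁) = 0.000172112, e^(−t/τ₂) = 0.104232.
C₂ = 4.321·[1 − (4.53886·0.000172112 − 17.3983·0.104232)/(-12.8594)] = 4.321·0.859040 = 3.71191 g/L.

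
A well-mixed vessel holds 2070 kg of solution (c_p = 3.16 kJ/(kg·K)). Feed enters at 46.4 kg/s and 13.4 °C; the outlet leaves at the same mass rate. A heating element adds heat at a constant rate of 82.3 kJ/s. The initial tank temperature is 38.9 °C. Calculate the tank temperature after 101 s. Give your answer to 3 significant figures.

16.6 °C

M c_p dT/dt = ṁ c_p (T_in − T) + Q̇.
τ = M/ṁ = 44.612 s; T_ss = T_in + Q̇/(ṁ c_p) = 13.4 + 82.3/(46.4·3.16) = 13.961 °C.
This is linear first-order; T(t) = T_ss + (T₀ − T_ss) e^(−t/τ).
T(101) = 13.961 + (24.939)·e^(−101/44.612) = 13.961 + (24.939)·0.10394 = 16.553 °C.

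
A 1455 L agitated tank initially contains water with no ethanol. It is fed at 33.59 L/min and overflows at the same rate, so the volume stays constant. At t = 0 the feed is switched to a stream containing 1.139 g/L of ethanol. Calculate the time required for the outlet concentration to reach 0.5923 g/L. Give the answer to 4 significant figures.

31.79 min

Unsteady species balance (constant V, well mixed): V dC/dt = Q(C_in − C), so τ = V/Q = 43.3165 min.
C(t) = C_in + (C₀ − C_in) e^(−t/τ). Set C = 0.5923 and solve for t:
e^(−t/τ) = (C − C_in)/(C₀ − C_in) = (0.5923 − 1.139)/(0 − 1.139) = 0.479982
t = −τ ln(…) = 43.3165 × 0.734006 = 31.7945 min.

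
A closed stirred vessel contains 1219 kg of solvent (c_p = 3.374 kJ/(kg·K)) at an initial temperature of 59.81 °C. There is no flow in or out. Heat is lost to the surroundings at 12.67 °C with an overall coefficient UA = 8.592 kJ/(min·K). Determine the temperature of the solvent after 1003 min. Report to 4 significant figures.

18.47 °C

First-law balance (no shaft work): M c_p dT/dt = −UA(T − T_amb).
dT/dt = (T_ss − T)/τ with T_ss = T_amb = 12.6700 °C, τ = M c_p/UA = 1219·3.374/8.592 = 478.690 min.
This is linear first-order; T(t) = T_ss + (T₀ − T_ss) e^(−t/τ).
T(1003) = 12.6700 + (47.1400)·0.123033 = 18.4698 °C.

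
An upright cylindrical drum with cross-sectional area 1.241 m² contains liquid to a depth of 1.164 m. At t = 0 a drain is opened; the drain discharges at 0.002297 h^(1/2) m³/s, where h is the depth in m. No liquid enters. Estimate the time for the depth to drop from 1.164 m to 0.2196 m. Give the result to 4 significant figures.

659.4 s

Unsteady balance on liquid volume: A dh/dt = −0.002297 √h.
This is separable: 2 d(√h)/dt = −0.002297/A, so √h = √h₀ − (0.002297/(2A)) t.
t = 2A(√h₀ − √h)/0.002297 = 2·1.241·(√1.164 − √0.2196)/0.002297
  = 2.48200 × (1.07889 − 0.468615) / 0.002297 = 659.425 s.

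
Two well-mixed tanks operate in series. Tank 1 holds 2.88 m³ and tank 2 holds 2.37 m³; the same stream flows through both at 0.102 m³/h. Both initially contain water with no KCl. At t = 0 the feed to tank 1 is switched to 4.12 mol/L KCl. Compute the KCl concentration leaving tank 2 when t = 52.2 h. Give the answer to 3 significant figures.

Time constants: τᵢ = Vᵢ/Q for each well-mixed tank.
τ₁ = 2.88/0.102 = 28.235 h; τ₂ = 2.37/0.102 = 23.235 h.
Solving the cascade with C₁(0)=C₂(0)=0 gives C₂(t) = C_in[1 − (τ₁ e^(−t/τ₁) − τ₂ e^(−t/τ₂))/(τ₁ − τ₂)].
At t = 52.2: e^(−t/τ₁) = 0.15743, e^(−t/τ₂) = 0.10576.
C₂ = 4.12·[1 − (28.235·0.15743 − 23.235·0.10576)/(5.0000)] = 4.12·0.60244 = 2.4820 mol/L.

2.48 mol/L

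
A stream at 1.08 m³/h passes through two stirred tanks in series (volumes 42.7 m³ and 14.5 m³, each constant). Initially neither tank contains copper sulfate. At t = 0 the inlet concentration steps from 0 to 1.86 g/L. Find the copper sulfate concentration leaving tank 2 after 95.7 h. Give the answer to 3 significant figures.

Each tank obeys Vᵢ dCᵢ/dt = Q(Cᵢ₋₁ − Cᵢ), so τᵢ = Vᵢ/Q.
τ₁ = 42.7/1.08 = 39.537 h; τ₂ = 14.5/1.08 = 13.426 h.
Tank 1: C₁ = C_in(1 − e^(−t/τ₁)). Tank 2 (τ₁ ≠ τ₂): C₂ = C_in[1 − (τ₁ e^(−t/τ₁) − τ₂ e^(−t/τ₂))/(τ₁ − τ₂)].
At t = 95.7: e^(−t/τ₁) = 0.088876, e^(−t/τ₂) = 0.00080232.
C₂ = 1.86·[1 − (39.537·0.088876 − 13.426·0.00080232)/(26.111)] = 1.86·0.86584 = 1.6105 g/L.

1.61 g/L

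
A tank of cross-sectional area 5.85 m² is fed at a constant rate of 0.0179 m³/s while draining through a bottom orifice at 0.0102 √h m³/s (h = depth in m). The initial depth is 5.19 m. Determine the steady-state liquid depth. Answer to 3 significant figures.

3.08 m

Level balance: A dh/dt = 0.0179 − 0.0102 √h. Setting dh/dt = 0:
Q_in = 0.0102 √h_ss ⇒ √h_ss = 0.0179/0.0102 = 1.7549.
h_ss = 1.7549² = 3.0797 m. (Since h₀ = 5.19 m > h_ss, the level will fall toward this value.)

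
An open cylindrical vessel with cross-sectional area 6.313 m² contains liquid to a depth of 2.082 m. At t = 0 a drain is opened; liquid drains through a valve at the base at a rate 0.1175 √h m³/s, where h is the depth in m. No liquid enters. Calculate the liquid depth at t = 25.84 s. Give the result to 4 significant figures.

Unsteady balance on liquid volume: A dh/dt = −0.1175 √h.
This is separable: 2 d(√h)/dt = −0.1175/A, so √h = √h₀ − (0.1175/(2A)) t.
√h = √2.082 − 0.1175·25.84/(2·6.313) = 1.44291 − 0.240472 = 1.20244.
h = 1.20244² = 1.44587 m.

1.446 m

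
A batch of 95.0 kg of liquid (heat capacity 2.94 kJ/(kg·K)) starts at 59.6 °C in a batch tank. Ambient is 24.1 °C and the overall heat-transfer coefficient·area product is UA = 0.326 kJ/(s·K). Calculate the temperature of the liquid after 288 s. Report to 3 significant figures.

49.5 °C

Lumped-capacitance energy balance: M c_p dT/dt = UA(T_amb − T).
dT/dt = (T_ss − T)/τ with T_ss = T_amb = 24.100 °C, τ = M c_p/UA = 95.0·2.94/0.326 = 856.75 s.
T approaches T_ss exponentially: T(t) = T_ss + (T₀ − T_ss) e^(−t/τ).
T(288) = 24.100 + (35.500)·0.71451 = 49.465 °C.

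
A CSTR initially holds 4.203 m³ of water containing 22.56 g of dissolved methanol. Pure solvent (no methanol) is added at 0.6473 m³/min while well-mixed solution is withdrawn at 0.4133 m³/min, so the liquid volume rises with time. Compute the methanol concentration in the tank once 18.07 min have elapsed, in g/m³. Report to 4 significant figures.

Let m(t) be the amount of methanol. Volume: V(t) = V₀ + (Q_in − Q_out) t = 4.203 + 0.234000 t; V(18.07) = 8.43138 m³.
Solute balance: dm/dt = 0 − Q_out C = −Q_out m/V(t).
Separate: dm/m = −Q_out dt/V(t) ⇒ ln(m/m₀) = −(Q_out/(Q_in−Q_out)) ln(V/V₀).
m = m₀ (V₀/V)^(Q_out/(Q_in−Q_out)) = 22.56 × (4.203/8.43138)^(1.76624) = 6.59683 g.
C = m/V = 6.59683/8.43138 = 0.782415 g/m³.

0.7824 g/m³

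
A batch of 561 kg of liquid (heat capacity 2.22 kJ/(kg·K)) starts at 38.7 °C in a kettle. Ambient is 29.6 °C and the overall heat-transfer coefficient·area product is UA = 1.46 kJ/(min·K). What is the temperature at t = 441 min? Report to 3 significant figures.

35.0 °C

Lumped-capacitance energy balance: M c_p dT/dt = UA(T_amb − T).
dT/dt = (T_ss − T)/τ with T_ss = T_amb = 29.600 °C, τ = M c_p/UA = 561·2.22/1.46 = 853.03 min.
T approaches T_ss exponentially: T(t) = T_ss + (T₀ − T_ss) e^(−t/τ).
T(441) = 29.600 + (9.1000)·0.59632 = 35.026 °C.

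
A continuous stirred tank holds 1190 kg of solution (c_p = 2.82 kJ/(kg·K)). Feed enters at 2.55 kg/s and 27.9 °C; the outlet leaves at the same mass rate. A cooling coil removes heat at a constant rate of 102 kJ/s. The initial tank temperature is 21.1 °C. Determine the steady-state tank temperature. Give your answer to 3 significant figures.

13.7 °C

M c_p dT/dt = ṁ c_p (T_in − T) − Q̇.
At steady state dT/dt = 0 ⇒ T_ss = T_in − Q̇/(ṁ c_p) = 27.9 − 102/(2.55·2.82) = 13.716 °C.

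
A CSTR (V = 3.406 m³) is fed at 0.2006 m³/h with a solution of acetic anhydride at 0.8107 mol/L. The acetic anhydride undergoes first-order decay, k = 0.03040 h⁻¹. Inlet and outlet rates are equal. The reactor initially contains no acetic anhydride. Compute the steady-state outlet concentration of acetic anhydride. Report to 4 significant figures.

Accumulation = in − out − consumed: V dC/dt = Q C_in − Q C − k V C.
At steady state: 0 = Q C_in − (Q + kV) C_ss, so C_ss = Q C_in/(Q + kV).
C_ss = 0.2006·0.8107/(0.2006 + 0.03040·3.406) = 0.162626/0.304142 = 0.534705 mol/L.

0.5347 mol/L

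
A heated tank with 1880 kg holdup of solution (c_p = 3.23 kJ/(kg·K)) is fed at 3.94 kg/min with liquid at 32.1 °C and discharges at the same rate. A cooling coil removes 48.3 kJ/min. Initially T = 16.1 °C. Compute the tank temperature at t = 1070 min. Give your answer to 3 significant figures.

27.0 °C

M c_p dT/dt = ṁ c_p (T_in − T) − Q̇.
τ = M/ṁ = 477.16 min; T_ss = T_in − Q̇/(ṁ c_p) = 32.1 − 48.3/(3.94·3.23) = 28.305 °C.
Integrating: T(t) = T_ss + (T₀ − T_ss) e^(−t/τ).
T(1070) = 28.305 + (-12.205)·e^(−1070/477.16) = 28.305 + (-12.205)·0.10620 = 27.009 °C.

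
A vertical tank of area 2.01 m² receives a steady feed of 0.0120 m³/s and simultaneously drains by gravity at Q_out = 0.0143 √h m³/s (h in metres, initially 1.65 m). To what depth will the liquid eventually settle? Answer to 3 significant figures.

A dh/dt = Q_in − 0.0143 √h. Steady state requires inflow = outflow:
Q_in = 0.0143 √h_ss ⇒ √h_ss = 0.0120/0.0143 = 0.83916.
h_ss = 0.83916² = 0.70419 m. (Since h₀ = 1.65 m > h_ss, the level will fall toward this value.)

0.704 m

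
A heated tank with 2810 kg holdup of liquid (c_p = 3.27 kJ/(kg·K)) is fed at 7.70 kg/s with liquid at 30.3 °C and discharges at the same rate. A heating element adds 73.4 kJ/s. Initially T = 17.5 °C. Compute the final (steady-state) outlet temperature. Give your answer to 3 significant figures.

M c_p dT/dt = ṁ c_p (T_in − T) + Q̇.
At steady state dT/dt = 0 ⇒ T_ss = T_in + Q̇/(ṁ c_p) = 30.3 + 73.4/(7.70·3.27) = 33.215 °C.

33.2 °C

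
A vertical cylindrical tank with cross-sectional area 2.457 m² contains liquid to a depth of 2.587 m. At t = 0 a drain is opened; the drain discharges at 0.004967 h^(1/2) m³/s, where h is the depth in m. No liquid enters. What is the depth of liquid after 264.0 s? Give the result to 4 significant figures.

Volume balance on the tank: A dh/dt = −0.004967 √h.
Separate and integrate: 2(√h − √h₀) = −(0.004967/A) t.
√h = √2.587 − 0.004967·264.0/(2·2.457) = 1.60842 − 0.266847 = 1.34157.
h = 1.34157² = 1.79980 m.

1.800 m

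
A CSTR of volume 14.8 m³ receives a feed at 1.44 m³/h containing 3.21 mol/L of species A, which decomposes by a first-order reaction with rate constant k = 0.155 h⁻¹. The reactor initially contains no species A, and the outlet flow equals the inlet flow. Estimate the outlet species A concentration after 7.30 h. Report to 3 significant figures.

1.04 mol/L

Species balance: V dC/dt = Q C_in − Q C − k V C.
dC/dt = (Q/V) C_in − (Q/V + k) C; effective rate a = Q/V + k = 0.097297 + 0.155 = 0.25230 h⁻¹.
C_ss = Q C_in/(Q + kV) = 1.2379 mol/L; C(t) = C_ss + (C₀ − C_ss) e^(−a t).
C(7.30) = 1.2379 + (-1.2379)·e^(−0.25230·7.30) = 1.2379 + (-1.2379)·0.15854 = 1.0417 mol/L.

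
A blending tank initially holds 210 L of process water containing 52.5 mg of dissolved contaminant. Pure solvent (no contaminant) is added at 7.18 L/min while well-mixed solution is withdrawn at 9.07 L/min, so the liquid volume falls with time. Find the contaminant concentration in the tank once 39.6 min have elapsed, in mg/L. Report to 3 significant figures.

0.0469 mg/L

Let m(t) be the amount of contaminant. Volume: V(t) = V₀ + (Q_in − Q_out) t = 210 − 1.8900 t; V(39.6) = 135.16 L.
No contaminant enters, so dm/dt = −Q_out · (m/V).
dm/m = −Q_out dt/(V₀ − 1.8900 t); integrating gives ln(m/m₀) = −(Q_out/(Q_in−Q_out)) ln(V/V₀).
m = m₀ (V₀/V)^(Q_out/(Q_in−Q_out)) = 52.5 × (210/135.16)^(-4.7989) = 6.3346 mg.
C = m/V = 6.3346/135.16 = 0.046869 mg/L.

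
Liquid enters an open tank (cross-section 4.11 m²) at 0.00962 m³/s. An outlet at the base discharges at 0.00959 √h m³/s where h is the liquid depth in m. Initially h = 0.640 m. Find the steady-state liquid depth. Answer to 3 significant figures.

A dh/dt = Q_in − 0.00959 √h. Steady state requires inflow = outflow:
Q_in = 0.00959 √h_ss ⇒ √h_ss = 0.00962/0.00959 = 1.0031.
h_ss = 1.0031² = 1.0063 m. (Since h₀ = 0.640 m < h_ss, the level will rise toward this value.)

1.01 m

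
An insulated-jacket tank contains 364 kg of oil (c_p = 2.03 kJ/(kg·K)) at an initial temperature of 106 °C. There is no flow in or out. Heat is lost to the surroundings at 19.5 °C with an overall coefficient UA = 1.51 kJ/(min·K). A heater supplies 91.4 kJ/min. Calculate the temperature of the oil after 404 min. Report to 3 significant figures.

Lumped-capacitance energy balance: M c_p dT/dt = UA(T_amb − T) + Q̇.
dT/dt = (T_ss − T)/τ with T_ss = T_amb + Q̇/UA = 19.5 + 91.4/1.51 = 80.030 °C, τ = M c_p/UA = 364·2.03/1.51 = 489.35 min.
T approaches T_ss exponentially: T(t) = T_ss + (T₀ − T_ss) e^(−t/τ).
T(404) = 80.030 + (25.970)·0.43798 = 91.404 °C.

91.4 °C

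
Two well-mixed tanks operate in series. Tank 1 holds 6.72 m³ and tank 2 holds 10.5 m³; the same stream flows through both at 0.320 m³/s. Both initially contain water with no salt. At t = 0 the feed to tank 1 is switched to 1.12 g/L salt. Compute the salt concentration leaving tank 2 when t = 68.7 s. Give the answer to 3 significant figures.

Each tank obeys Vᵢ dCᵢ/dt = Q(Cᵢ₋₁ − Cᵢ), so τᵢ = Vᵢ/Q.
τ₁ = 6.72/0.320 = 21.000 s; τ₂ = 10.5/0.320 = 32.812 s.
Solving the cascade with C₁(0)=C₂(0)=0 gives C₂(t) = C_in[1 − (τ₁ e^(−t/τ₁) − τ₂ e^(−t/τ₂))/(τ₁ − τ₂)].
At t = 68.7: e^(−t/τ₁) = 0.037952, e^(−t/τ₂) = 0.12323.
C₂ = 1.12·[1 − (21.000·0.037952 − 32.812·0.12323)/(-11.812)] = 1.12·0.72517 = 0.81219 g/L.

0.812 g/L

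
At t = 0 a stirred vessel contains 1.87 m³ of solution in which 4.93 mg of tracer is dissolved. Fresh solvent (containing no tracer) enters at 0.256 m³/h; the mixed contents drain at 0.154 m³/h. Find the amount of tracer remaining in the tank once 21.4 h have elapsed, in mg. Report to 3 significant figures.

Let m(t) be the amount of tracer. Volume: V(t) = V₀ + (Q_in − Q_out) t = 1.87 + 0.10200 t; V(21.4) = 4.0528 m³.
No tracer enters, so dm/dt = −Q_out · (m/V).
Separate: dm/m = −Q_out dt/V(t) ⇒ ln(m/m₀) = −(Q_out/(Q_in−Q_out)) ln(V/V₀).
m = m₀ (V₀/V)^(Q_out/(Q_in−Q_out)) = 4.93 × (1.87/4.0528)^(1.5098) = 1.5335 mg.

1.53 mg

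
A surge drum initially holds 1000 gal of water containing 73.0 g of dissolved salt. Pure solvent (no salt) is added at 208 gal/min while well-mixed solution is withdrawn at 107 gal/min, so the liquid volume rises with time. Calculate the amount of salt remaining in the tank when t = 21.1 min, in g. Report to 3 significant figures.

21.8 g

Total volume: dV/dt = Q_in − Q_out = 101.00 gal/min, so V(t) = 1000 + 101.00 t and V(21.1) = 3131.1 gal.
Species balance (pure solvent in): dm/dt = −Q_out · m/V(t).
dm/m = −Q_out dt/(V₀ + 101.00 t); integrating gives ln(m/m₀) = −(Q_out/(Q_in−Q_out)) ln(V/V₀).
m = m₀ (V₀/V)^(Q_out/(Q_in−Q_out)) = 73.0 × (1000/3131.1)^(1.0594) = 21.786 g.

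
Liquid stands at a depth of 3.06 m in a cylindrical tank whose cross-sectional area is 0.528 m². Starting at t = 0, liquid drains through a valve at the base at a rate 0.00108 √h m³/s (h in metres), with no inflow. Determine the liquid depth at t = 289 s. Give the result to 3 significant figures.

2.11 m

A dh/dt = −Q_out = −0.00108 √h.
∫ h^(−1/2) dh = −(0.00108/A) ∫ dt, giving 2√h = 2√h₀ − (0.00108/A) t.
√h = √3.06 − 0.00108·289/(2·0.528) = 1.7493 − 0.29557 = 1.4537.
h = 1.4537² = 2.1133 m.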